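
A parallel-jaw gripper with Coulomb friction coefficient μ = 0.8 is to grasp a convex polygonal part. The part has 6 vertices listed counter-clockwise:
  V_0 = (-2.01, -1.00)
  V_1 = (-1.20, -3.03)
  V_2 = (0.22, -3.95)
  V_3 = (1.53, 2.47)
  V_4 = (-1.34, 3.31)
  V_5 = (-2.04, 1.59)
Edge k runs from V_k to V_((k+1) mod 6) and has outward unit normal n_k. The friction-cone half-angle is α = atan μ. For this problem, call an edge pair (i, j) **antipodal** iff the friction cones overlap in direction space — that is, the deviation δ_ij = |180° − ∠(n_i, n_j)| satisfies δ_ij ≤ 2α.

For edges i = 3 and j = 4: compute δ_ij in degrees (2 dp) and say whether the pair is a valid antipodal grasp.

δ = 95.83°, invalid

α = atan 0.8 = 38.66°;  2α = 77.32°
edge 3: e_3 = (-2.87, +0.84);  n_3 = (+0.2809, +0.9597)
edge 4: e_4 = (-0.70, -1.72);  n_4 = (-0.9262, +0.3770)
∠(n_3, n_4) = 84.17°
δ = |180° − 84.17°| = 95.83°
95.83° > 2α = 77.32°  →  invalid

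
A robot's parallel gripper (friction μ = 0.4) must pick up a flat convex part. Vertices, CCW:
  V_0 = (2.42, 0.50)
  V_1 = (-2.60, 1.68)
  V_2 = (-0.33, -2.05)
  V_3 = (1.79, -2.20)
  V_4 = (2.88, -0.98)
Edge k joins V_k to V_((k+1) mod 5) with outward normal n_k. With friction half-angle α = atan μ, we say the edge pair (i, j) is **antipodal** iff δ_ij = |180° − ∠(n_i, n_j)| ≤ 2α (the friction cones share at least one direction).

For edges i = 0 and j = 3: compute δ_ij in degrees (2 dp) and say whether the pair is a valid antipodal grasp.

α = atan 0.4 = 21.80°;  2α = 43.60°
edge 0: e_0 = (-5.02, +1.18);  n_0 = (+0.2288, +0.9735)
edge 3: e_3 = (+1.09, +1.22);  n_3 = (+0.7457, -0.6663)
∠(n_0, n_3) = 118.55°
δ = |180° − 118.55°| = 61.45°
61.45° > 2α = 43.60°  →  invalid

δ = 61.45°, invalid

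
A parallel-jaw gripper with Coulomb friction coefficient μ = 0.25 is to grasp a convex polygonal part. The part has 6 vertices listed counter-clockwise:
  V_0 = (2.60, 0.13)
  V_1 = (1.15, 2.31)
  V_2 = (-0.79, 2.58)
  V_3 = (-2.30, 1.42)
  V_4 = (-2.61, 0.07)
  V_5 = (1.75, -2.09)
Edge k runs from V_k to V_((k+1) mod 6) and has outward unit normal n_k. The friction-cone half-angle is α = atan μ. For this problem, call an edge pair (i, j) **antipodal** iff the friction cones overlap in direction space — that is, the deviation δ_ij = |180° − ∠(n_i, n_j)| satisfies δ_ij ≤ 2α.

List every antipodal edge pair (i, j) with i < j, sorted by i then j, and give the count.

count = 2; pairs: (1,4), (3,5)

α = atan 0.25 = 14.04°;  2α = 28.07°
n_0 = (+0.8326, +0.5538)
n_1 = (+0.1378, +0.9905)
n_2 = (-0.6092, +0.7930)
n_3 = (-0.9746, +0.2238)
n_4 = (-0.4439, -0.8961)
n_5 = (+0.9339, -0.3576)
  (0,1): δ = 131.55°  ·
  (0,2): δ = 86.10°  ·
  (0,3): δ = 46.56°  ·
  (0,4): δ = 30.02°  ·
  (0,5): δ = 125.42°  ·
  (1,2): δ = 134.54°  ·
  (1,3): δ = 95.01°  ·
  (1,4): δ = 18.43°  ✓
  (1,5): δ = 76.97°  ·
  (2,3): δ = 140.46°  ·
  (2,4): δ = 63.89°  ·
  (2,5): δ = 31.52°  ·
  (3,4): δ = 103.42°  ·
  (3,5): δ = 8.02°  ✓
  (4,5): δ = 84.60°  ·
antipodal pairs: 2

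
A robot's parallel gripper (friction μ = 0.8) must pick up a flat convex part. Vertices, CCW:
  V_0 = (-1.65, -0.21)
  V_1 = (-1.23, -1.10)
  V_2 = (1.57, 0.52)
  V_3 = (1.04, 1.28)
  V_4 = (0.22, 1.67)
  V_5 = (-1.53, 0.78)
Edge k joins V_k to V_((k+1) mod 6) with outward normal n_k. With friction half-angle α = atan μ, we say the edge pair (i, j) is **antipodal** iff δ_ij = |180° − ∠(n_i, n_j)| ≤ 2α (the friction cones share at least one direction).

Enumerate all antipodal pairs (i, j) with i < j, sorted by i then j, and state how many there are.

α = atan 0.8 = 38.66°;  2α = 77.32°
n_0 = (-0.9044, -0.4268)
n_1 = (+0.5008, -0.8656)
n_2 = (+0.8202, +0.5720)
n_3 = (+0.4295, +0.9031)
n_4 = (-0.4533, +0.8914)
n_5 = (-0.9927, +0.1203)
  (0,1): δ = 85.21°  ·
  (0,2): δ = 9.63°  ✓
  (0,3): δ = 39.30°  ✓
  (0,4): δ = 91.69°  ·
  (0,5): δ = 147.83°  ·
  (1,2): δ = 85.16°  ·
  (1,3): δ = 55.49°  ✓
  (1,4): δ = 3.10°  ✓
  (1,5): δ = 53.04°  ✓
  (2,3): δ = 150.33°  ·
  (2,4): δ = 97.93°  ·
  (2,5): δ = 41.80°  ✓
  (3,4): δ = 127.61°  ·
  (3,5): δ = 71.48°  ✓
  (4,5): δ = 123.87°  ·
antipodal pairs: 7

count = 7; pairs: (0,2), (0,3), (1,3), (1,4), (1,5), (2,5), (3,5)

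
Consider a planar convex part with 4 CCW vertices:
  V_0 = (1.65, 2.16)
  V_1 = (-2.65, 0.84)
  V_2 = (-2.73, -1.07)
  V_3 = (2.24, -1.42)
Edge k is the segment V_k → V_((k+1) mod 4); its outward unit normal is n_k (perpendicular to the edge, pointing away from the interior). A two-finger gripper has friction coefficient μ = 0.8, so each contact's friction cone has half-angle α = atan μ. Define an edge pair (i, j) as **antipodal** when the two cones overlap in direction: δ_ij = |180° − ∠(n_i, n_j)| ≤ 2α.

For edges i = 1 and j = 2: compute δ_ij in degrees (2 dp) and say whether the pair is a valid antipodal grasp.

α = atan 0.8 = 38.66°;  2α = 77.32°
edge 1: e_1 = (-0.08, -1.91);  n_1 = (-0.9991, +0.0418)
edge 2: e_2 = (+4.97, -0.35);  n_2 = (-0.0702, -0.9975)
∠(n_1, n_2) = 88.37°
δ = |180° − 88.37°| = 91.63°
91.63° > 2α = 77.32°  →  invalid

δ = 91.63°, invalid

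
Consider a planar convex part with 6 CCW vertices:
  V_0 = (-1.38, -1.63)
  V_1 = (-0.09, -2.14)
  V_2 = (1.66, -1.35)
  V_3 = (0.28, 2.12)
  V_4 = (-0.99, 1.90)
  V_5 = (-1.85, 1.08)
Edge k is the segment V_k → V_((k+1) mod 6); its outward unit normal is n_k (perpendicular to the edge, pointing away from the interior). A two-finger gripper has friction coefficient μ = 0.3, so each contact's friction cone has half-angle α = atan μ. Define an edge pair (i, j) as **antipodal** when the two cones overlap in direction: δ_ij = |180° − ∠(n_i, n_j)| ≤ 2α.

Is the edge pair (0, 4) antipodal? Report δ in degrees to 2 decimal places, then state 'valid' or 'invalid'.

α = atan 0.3 = 16.70°;  2α = 33.40°
edge 0: e_0 = (+1.29, -0.51);  n_0 = (-0.3677, -0.9300)
edge 4: e_4 = (-0.86, -0.82);  n_4 = (-0.6901, +0.7237)
∠(n_0, n_4) = 114.79°
δ = |180° − 114.79°| = 65.21°
65.21° > 2α = 33.40°  →  invalid

δ = 65.21°, invalid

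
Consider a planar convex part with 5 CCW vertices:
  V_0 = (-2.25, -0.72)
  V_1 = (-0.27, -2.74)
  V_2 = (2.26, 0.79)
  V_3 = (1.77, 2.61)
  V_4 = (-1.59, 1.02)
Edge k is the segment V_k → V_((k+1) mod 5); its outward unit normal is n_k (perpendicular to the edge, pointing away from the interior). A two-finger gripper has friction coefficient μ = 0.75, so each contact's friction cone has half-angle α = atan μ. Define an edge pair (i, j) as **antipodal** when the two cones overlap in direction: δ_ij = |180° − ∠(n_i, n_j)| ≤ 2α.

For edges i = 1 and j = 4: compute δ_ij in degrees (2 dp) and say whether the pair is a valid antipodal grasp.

δ = 14.86°, valid

α = atan 0.75 = 36.87°;  2α = 73.74°
edge 1: e_1 = (+2.53, +3.53);  n_1 = (+0.8128, -0.5825)
edge 4: e_4 = (-0.66, -1.74);  n_4 = (-0.9350, +0.3547)
∠(n_1, n_4) = 165.14°
δ = |180° − 165.14°| = 14.86°
14.86° ≤ 2α = 73.74°  →  valid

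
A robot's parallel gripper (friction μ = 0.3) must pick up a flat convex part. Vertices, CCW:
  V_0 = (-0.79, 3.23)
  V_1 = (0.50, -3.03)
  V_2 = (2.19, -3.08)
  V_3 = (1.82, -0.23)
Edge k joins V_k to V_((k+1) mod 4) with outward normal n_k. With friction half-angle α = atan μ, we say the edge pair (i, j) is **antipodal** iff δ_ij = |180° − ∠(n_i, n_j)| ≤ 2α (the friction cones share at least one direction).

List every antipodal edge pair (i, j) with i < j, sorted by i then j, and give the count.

α = atan 0.3 = 16.70°;  2α = 33.40°
n_0 = (-0.9794, -0.2018)
n_1 = (-0.0296, -0.9996)
n_2 = (+0.9917, +0.1287)
n_3 = (+0.7983, +0.6022)
  (0,1): δ = 103.34°  ·
  (0,2): δ = 4.25°  ✓
  (0,3): δ = 25.38°  ✓
  (1,2): δ = 80.91°  ·
  (1,3): δ = 51.28°  ·
  (2,3): δ = 150.37°  ·
antipodal pairs: 2

count = 2; pairs: (0,2), (0,3)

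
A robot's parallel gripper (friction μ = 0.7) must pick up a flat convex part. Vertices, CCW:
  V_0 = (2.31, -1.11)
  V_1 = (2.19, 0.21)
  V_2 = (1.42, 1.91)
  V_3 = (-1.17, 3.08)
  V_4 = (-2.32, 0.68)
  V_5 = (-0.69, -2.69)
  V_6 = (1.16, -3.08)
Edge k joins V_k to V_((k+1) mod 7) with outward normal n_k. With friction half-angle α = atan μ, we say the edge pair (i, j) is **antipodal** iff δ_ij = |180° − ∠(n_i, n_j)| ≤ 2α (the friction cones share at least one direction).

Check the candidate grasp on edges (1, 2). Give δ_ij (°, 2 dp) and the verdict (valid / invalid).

δ = 138.68°, invalid

α = atan 0.7 = 34.99°;  2α = 69.98°
edge 1: e_1 = (-0.77, +1.70);  n_1 = (+0.9109, +0.4126)
edge 2: e_2 = (-2.59, +1.17);  n_2 = (+0.4117, +0.9113)
∠(n_1, n_2) = 41.32°
δ = |180° − 41.32°| = 138.68°
138.68° > 2α = 69.98°  →  invalid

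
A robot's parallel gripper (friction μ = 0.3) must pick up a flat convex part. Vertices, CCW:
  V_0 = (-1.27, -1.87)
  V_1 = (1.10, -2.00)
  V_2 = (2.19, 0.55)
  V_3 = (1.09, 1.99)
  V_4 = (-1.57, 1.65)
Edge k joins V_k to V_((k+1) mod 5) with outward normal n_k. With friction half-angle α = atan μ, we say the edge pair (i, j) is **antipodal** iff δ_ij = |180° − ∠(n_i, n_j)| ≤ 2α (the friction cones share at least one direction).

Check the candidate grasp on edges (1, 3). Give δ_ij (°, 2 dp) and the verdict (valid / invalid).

α = atan 0.3 = 16.70°;  2α = 33.40°
edge 1: e_1 = (+1.09, +2.55);  n_1 = (+0.9195, -0.3930)
edge 3: e_3 = (-2.66, -0.34);  n_3 = (-0.1268, +0.9919)
∠(n_1, n_3) = 120.43°
δ = |180° − 120.43°| = 59.57°
59.57° > 2α = 33.40°  →  invalid

δ = 59.57°, invalid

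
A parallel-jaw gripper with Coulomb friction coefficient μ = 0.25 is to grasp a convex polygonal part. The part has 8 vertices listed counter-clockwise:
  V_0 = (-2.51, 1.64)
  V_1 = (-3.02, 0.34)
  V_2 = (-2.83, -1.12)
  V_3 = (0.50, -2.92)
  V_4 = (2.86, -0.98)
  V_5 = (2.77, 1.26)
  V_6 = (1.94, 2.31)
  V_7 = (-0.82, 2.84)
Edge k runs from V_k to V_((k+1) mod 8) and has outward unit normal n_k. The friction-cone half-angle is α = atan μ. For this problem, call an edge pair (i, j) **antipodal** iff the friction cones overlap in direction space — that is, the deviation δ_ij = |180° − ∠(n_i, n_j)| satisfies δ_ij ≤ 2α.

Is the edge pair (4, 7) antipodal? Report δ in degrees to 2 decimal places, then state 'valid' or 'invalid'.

δ = 56.92°, invalid

α = atan 0.25 = 14.04°;  2α = 28.07°
edge 4: e_4 = (-0.09, +2.24);  n_4 = (+0.9992, +0.0401)
edge 7: e_7 = (-1.69, -1.20);  n_7 = (-0.5790, +0.8154)
∠(n_4, n_7) = 123.08°
δ = |180° − 123.08°| = 56.92°
56.92° > 2α = 28.07°  →  invalid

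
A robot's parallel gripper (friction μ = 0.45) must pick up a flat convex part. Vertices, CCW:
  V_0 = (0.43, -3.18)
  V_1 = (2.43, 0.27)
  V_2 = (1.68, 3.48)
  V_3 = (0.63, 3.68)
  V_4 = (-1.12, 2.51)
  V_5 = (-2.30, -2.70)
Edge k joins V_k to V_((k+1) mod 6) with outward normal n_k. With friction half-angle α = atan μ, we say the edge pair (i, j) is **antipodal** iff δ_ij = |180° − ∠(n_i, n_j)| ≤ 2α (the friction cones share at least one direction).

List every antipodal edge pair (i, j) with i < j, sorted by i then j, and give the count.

α = atan 0.45 = 24.23°;  2α = 48.46°
n_0 = (+0.8651, -0.5015)
n_1 = (+0.9738, +0.2275)
n_2 = (+0.1871, +0.9823)
n_3 = (-0.5558, +0.8313)
n_4 = (-0.9753, +0.2209)
n_5 = (-0.1732, -0.9849)
  (0,1): δ = 136.75°  ·
  (0,2): δ = 70.68°  ·
  (0,3): δ = 26.13°  ✓
  (0,4): δ = 17.34°  ✓
  (0,5): δ = 110.13°  ·
  (1,2): δ = 113.94°  ·
  (1,3): δ = 69.39°  ·
  (1,4): δ = 25.91°  ✓
  (1,5): δ = 66.88°  ·
  (2,3): δ = 135.45°  ·
  (2,4): δ = 91.98°  ·
  (2,5): δ = 0.81°  ✓
  (3,4): δ = 136.53°  ·
  (3,5): δ = 43.74°  ✓
  (4,5): δ = 87.21°  ·
antipodal pairs: 5

count = 5; pairs: (0,3), (0,4), (1,4), (2,5), (3,5)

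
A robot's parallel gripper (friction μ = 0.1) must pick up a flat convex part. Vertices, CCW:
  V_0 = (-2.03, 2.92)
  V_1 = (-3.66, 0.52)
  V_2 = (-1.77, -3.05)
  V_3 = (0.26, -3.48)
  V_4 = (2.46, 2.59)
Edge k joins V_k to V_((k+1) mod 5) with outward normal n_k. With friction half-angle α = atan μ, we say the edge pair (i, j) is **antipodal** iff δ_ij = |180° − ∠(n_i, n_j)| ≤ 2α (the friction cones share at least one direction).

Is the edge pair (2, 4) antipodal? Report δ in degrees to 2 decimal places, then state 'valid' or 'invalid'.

δ = 7.76°, valid

α = atan 0.1 = 5.71°;  2α = 11.42°
edge 2: e_2 = (+2.03, -0.43);  n_2 = (-0.2072, -0.9783)
edge 4: e_4 = (-4.49, +0.33);  n_4 = (+0.0733, +0.9973)
∠(n_2, n_4) = 172.24°
δ = |180° − 172.24°| = 7.76°
7.76° ≤ 2α = 11.42°  →  valid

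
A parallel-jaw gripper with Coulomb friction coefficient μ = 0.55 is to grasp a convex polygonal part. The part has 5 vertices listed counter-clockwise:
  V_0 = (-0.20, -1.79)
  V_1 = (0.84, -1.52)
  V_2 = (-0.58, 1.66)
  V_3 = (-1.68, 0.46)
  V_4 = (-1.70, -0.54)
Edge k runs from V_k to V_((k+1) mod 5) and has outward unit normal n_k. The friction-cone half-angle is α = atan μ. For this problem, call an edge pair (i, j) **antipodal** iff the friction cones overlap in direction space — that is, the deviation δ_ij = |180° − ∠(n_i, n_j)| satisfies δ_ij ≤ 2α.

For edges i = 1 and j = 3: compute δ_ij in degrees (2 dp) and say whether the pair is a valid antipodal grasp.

α = atan 0.55 = 28.81°;  2α = 57.62°
edge 1: e_1 = (-1.42, +3.18);  n_1 = (+0.9131, +0.4077)
edge 3: e_3 = (-0.02, -1.00);  n_3 = (-0.9998, +0.0200)
∠(n_1, n_3) = 154.79°
δ = |180° − 154.79°| = 25.21°
25.21° ≤ 2α = 57.62°  →  valid

δ = 25.21°, valid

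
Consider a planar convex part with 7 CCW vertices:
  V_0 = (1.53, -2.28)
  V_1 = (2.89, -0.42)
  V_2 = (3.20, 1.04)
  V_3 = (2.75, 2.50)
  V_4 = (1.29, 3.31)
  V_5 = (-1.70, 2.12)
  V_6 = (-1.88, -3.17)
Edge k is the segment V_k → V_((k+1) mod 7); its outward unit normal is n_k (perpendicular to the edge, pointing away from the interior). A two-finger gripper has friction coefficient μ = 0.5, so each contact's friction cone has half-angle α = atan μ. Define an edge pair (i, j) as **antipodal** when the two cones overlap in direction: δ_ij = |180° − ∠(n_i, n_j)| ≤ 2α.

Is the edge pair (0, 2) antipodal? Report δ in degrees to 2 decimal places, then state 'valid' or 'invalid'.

δ = 126.70°, invalid

α = atan 0.5 = 26.57°;  2α = 53.13°
edge 0: e_0 = (+1.36, +1.86);  n_0 = (+0.8072, -0.5902)
edge 2: e_2 = (-0.45, +1.46);  n_2 = (+0.9556, +0.2945)
∠(n_0, n_2) = 53.30°
δ = |180° − 53.30°| = 126.70°
126.70° > 2α = 53.13°  →  invalid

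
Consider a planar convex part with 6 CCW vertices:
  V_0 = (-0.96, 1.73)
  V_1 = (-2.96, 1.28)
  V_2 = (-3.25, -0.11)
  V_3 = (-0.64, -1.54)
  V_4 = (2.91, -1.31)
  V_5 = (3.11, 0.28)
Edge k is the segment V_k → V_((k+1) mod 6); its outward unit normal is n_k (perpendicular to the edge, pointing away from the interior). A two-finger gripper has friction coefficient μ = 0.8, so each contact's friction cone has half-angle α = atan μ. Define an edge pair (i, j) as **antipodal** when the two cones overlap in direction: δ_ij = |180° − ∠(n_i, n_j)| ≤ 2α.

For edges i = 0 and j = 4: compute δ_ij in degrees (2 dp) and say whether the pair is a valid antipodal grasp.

α = atan 0.8 = 38.66°;  2α = 77.32°
edge 0: e_0 = (-2.00, -0.45);  n_0 = (-0.2195, +0.9756)
edge 4: e_4 = (+0.20, +1.59);  n_4 = (+0.9922, -0.1248)
∠(n_0, n_4) = 109.85°
δ = |180° − 109.85°| = 70.15°
70.15° ≤ 2α = 77.32°  →  valid

δ = 70.15°, valid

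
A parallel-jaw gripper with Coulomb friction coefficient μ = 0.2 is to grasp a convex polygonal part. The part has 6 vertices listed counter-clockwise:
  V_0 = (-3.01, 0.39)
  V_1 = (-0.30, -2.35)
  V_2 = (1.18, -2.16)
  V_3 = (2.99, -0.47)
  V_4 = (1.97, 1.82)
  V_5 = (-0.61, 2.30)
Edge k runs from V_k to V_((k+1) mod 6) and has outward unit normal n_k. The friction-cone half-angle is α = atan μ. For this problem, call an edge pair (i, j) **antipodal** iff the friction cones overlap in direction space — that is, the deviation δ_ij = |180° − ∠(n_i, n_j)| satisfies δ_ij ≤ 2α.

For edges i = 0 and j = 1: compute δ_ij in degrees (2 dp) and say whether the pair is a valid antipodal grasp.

δ = 127.37°, invalid

α = atan 0.2 = 11.31°;  2α = 22.62°
edge 0: e_0 = (+2.71, -2.74);  n_0 = (-0.7110, -0.7032)
edge 1: e_1 = (+1.48, +0.19);  n_1 = (+0.1273, -0.9919)
∠(n_0, n_1) = 52.63°
δ = |180° − 52.63°| = 127.37°
127.37° > 2α = 22.62°  →  invalid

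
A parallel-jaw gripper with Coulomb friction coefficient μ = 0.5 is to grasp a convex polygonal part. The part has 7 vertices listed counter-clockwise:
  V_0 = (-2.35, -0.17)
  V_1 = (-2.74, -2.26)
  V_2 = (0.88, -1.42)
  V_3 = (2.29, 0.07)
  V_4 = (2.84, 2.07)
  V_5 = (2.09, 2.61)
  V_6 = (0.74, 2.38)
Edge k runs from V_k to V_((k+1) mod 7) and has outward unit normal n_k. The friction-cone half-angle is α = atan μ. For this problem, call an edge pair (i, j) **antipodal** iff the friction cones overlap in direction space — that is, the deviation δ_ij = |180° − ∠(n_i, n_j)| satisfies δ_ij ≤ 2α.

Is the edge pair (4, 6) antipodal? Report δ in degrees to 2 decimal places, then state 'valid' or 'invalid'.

α = atan 0.5 = 26.57°;  2α = 53.13°
edge 4: e_4 = (-0.75, +0.54);  n_4 = (+0.5843, +0.8115)
edge 6: e_6 = (-3.09, -2.55);  n_6 = (-0.6365, +0.7713)
∠(n_4, n_6) = 75.28°
δ = |180° − 75.28°| = 104.72°
104.72° > 2α = 53.13°  →  invalid

δ = 104.72°, invalid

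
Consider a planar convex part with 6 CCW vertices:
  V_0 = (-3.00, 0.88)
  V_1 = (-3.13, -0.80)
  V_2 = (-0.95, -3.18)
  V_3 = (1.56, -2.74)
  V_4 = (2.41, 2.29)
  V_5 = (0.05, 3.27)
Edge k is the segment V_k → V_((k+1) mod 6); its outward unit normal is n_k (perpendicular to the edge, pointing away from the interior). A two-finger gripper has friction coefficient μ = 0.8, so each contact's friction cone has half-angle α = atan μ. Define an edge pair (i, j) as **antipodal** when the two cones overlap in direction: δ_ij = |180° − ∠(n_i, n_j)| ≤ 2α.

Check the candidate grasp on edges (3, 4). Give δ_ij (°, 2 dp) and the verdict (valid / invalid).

δ = 102.96°, invalid

α = atan 0.8 = 38.66°;  2α = 77.32°
edge 3: e_3 = (+0.85, +5.03);  n_3 = (+0.9860, -0.1666)
edge 4: e_4 = (-2.36, +0.98);  n_4 = (+0.3835, +0.9235)
∠(n_3, n_4) = 77.04°
δ = |180° − 77.04°| = 102.96°
102.96° > 2α = 77.32°  →  invalid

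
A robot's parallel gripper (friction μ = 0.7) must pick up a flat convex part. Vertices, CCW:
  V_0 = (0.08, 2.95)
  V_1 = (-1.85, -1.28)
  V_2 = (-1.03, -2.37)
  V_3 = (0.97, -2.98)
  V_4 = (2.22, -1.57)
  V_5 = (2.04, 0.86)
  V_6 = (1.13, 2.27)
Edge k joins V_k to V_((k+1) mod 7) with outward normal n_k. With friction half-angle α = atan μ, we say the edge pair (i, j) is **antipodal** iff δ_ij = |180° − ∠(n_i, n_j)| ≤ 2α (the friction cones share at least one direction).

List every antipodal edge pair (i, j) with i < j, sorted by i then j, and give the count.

α = atan 0.7 = 34.99°;  2α = 69.98°
n_0 = (-0.9098, +0.4151)
n_1 = (-0.7991, -0.6012)
n_2 = (-0.2917, -0.9565)
n_3 = (+0.7483, -0.6634)
n_4 = (+0.9973, +0.0739)
n_5 = (+0.8402, +0.5423)
n_6 = (+0.5436, +0.8394)
  (0,1): δ = 118.52°  ·
  (0,2): δ = 82.44°  ·
  (0,3): δ = 17.03°  ✓
  (0,4): δ = 28.76°  ✓
  (0,5): δ = 57.36°  ✓
  (0,6): δ = 81.60°  ·
  (1,2): δ = 143.92°  ·
  (1,3): δ = 78.51°  ·
  (1,4): δ = 32.72°  ✓
  (1,5): δ = 4.12°  ✓
  (1,6): δ = 20.12°  ✓
  (2,3): δ = 114.60°  ·
  (2,4): δ = 68.80°  ✓
  (2,5): δ = 40.20°  ✓
  (2,6): δ = 15.97°  ✓
  (3,4): δ = 134.21°  ·
  (3,5): δ = 105.60°  ·
  (3,6): δ = 81.37°  ·
  (4,5): δ = 151.40°  ·
  (4,6): δ = 127.16°  ·
  (5,6): δ = 155.77°  ·
antipodal pairs: 9

count = 9; pairs: (0,3), (0,4), (0,5), (1,4), (1,5), (1,6), (2,4), (2,5), (2,6)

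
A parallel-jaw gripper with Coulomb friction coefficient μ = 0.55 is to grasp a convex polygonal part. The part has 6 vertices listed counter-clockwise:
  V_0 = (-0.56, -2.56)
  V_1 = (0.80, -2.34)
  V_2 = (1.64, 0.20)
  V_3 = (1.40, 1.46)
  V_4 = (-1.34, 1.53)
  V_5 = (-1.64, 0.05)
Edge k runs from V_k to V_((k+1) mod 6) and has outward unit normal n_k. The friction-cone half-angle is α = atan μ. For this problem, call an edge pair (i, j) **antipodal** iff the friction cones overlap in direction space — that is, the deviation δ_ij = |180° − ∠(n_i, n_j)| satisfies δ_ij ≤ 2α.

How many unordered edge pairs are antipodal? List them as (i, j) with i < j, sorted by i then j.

count = 5; pairs: (0,3), (1,4), (1,5), (2,4), (2,5)

α = atan 0.55 = 28.81°;  2α = 57.62°
n_0 = (+0.1597, -0.9872)
n_1 = (+0.9494, -0.3140)
n_2 = (+0.9823, +0.1871)
n_3 = (+0.0255, +0.9997)
n_4 = (-0.9801, +0.1987)
n_5 = (-0.9240, -0.3824)
  (0,1): δ = 117.49°  ·
  (0,2): δ = 88.40°  ·
  (0,3): δ = 10.65°  ✓
  (0,4): δ = 69.35°  ·
  (0,5): δ = 103.29°  ·
  (1,2): δ = 150.92°  ·
  (1,3): δ = 73.16°  ·
  (1,4): δ = 6.84°  ✓
  (1,5): δ = 40.78°  ✓
  (2,3): δ = 102.25°  ·
  (2,4): δ = 22.24°  ✓
  (2,5): δ = 11.70°  ✓
  (3,4): δ = 100.00°  ·
  (3,5): δ = 66.06°  ·
  (4,5): δ = 146.06°  ·
antipodal pairs: 5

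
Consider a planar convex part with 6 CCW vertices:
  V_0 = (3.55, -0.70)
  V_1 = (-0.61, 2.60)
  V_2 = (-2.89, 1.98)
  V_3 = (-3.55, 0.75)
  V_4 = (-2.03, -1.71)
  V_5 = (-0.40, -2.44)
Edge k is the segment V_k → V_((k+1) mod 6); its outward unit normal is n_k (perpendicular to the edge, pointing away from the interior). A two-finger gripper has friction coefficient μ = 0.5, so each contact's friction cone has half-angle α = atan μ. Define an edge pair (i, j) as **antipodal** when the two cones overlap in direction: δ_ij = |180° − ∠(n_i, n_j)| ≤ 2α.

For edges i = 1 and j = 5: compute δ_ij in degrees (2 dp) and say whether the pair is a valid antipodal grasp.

α = atan 0.5 = 26.57°;  2α = 53.13°
edge 1: e_1 = (-2.28, -0.62);  n_1 = (-0.2624, +0.9650)
edge 5: e_5 = (+3.95, +1.74);  n_5 = (+0.4031, -0.9151)
∠(n_1, n_5) = 171.44°
δ = |180° − 171.44°| = 8.56°
8.56° ≤ 2α = 53.13°  →  valid

δ = 8.56°, valid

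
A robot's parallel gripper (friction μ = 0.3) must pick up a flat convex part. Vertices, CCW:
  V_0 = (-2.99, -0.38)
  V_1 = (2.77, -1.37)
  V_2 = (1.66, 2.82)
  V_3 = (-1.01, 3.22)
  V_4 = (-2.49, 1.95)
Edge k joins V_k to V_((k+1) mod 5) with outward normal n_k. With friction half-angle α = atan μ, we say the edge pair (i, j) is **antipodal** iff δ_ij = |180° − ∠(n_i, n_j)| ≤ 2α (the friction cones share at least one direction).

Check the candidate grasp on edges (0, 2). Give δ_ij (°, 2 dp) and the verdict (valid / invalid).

α = atan 0.3 = 16.70°;  2α = 33.40°
edge 0: e_0 = (+5.76, -0.99);  n_0 = (-0.1694, -0.9855)
edge 2: e_2 = (-2.67, +0.40);  n_2 = (+0.1482, +0.9890)
∠(n_0, n_2) = 178.77°
δ = |180° − 178.77°| = 1.23°
1.23° ≤ 2α = 33.40°  →  valid

δ = 1.23°, valid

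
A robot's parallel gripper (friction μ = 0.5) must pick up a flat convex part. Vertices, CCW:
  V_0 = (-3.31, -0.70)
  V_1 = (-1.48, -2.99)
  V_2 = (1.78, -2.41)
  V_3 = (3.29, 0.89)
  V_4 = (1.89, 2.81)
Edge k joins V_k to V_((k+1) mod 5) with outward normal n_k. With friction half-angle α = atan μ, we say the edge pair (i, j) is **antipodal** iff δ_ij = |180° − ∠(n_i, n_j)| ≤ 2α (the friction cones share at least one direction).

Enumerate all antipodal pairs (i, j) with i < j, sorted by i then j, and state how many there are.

count = 3; pairs: (0,3), (1,4), (2,4)

α = atan 0.5 = 26.57°;  2α = 53.13°
n_0 = (-0.7812, -0.6243)
n_1 = (+0.1752, -0.9845)
n_2 = (+0.9093, -0.4161)
n_3 = (+0.8080, +0.5892)
n_4 = (-0.5595, +0.8288)
  (0,1): δ = 118.54°  ·
  (0,2): δ = 63.22°  ·
  (0,3): δ = 2.53°  ✓
  (0,4): δ = 85.39°  ·
  (1,2): δ = 124.68°  ·
  (1,3): δ = 63.99°  ·
  (1,4): δ = 23.93°  ✓
  (2,3): δ = 119.31°  ·
  (2,4): δ = 31.39°  ✓
  (3,4): δ = 92.08°  ·
antipodal pairs: 3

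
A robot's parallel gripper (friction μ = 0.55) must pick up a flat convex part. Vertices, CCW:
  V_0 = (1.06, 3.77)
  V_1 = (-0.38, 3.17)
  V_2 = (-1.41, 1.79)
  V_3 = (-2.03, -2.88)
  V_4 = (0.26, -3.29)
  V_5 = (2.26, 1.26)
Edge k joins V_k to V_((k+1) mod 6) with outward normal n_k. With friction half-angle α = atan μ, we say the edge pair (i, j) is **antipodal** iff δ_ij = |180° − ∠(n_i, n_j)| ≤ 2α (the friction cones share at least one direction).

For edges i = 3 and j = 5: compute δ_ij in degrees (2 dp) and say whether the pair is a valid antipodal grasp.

α = atan 0.55 = 28.81°;  2α = 57.62°
edge 3: e_3 = (+2.29, -0.41);  n_3 = (-0.1762, -0.9843)
edge 5: e_5 = (-1.20, +2.51);  n_5 = (+0.9022, +0.4313)
∠(n_3, n_5) = 125.70°
δ = |180° − 125.70°| = 54.30°
54.30° ≤ 2α = 57.62°  →  valid

δ = 54.30°, valid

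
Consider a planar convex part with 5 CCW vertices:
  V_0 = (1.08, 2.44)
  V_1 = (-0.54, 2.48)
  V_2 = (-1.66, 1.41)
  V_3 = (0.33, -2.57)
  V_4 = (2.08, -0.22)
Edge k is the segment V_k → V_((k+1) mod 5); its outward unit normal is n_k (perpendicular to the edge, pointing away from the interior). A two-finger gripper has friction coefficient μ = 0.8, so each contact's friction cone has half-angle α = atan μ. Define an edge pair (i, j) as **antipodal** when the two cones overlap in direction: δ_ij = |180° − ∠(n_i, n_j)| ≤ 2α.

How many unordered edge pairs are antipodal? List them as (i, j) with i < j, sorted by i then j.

α = atan 0.8 = 38.66°;  2α = 77.32°
n_0 = (+0.0247, +0.9997)
n_1 = (-0.6908, +0.7231)
n_2 = (-0.8944, -0.4472)
n_3 = (+0.8020, -0.5973)
n_4 = (+0.9360, +0.3519)
  (0,1): δ = 134.89°  ·
  (0,2): δ = 62.02°  ✓
  (0,3): δ = 54.74°  ✓
  (0,4): δ = 112.02°  ·
  (1,2): δ = 107.13°  ·
  (1,3): δ = 9.63°  ✓
  (1,4): δ = 66.91°  ✓
  (2,3): δ = 63.24°  ✓
  (2,4): δ = 5.96°  ✓
  (3,4): δ = 122.72°  ·
antipodal pairs: 6

count = 6; pairs: (0,2), (0,3), (1,3), (1,4), (2,3), (2,4)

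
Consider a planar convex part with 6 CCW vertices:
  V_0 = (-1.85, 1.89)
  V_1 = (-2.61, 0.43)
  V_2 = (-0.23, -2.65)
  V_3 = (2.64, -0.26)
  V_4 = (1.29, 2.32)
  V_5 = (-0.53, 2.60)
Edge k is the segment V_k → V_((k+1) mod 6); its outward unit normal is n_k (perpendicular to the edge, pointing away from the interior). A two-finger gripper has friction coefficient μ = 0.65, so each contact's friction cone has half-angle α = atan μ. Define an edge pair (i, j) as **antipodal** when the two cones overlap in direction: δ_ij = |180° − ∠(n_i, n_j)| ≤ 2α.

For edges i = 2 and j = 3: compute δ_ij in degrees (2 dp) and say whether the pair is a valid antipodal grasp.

δ = 102.16°, invalid

α = atan 0.65 = 33.02°;  2α = 66.05°
edge 2: e_2 = (+2.87, +2.39);  n_2 = (+0.6399, -0.7684)
edge 3: e_3 = (-1.35, +2.58);  n_3 = (+0.8860, +0.4636)
∠(n_2, n_3) = 77.84°
δ = |180° − 77.84°| = 102.16°
102.16° > 2α = 66.05°  →  invalid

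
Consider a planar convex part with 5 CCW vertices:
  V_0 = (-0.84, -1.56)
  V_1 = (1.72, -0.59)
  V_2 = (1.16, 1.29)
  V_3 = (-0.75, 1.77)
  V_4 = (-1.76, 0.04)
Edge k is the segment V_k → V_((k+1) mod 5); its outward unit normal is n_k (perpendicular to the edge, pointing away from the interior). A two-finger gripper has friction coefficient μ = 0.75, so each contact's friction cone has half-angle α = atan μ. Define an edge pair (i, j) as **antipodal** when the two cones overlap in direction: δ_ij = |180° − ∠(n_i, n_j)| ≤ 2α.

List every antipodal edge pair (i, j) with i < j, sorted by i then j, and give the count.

count = 5; pairs: (0,2), (0,3), (1,3), (1,4), (2,4)

α = atan 0.75 = 36.87°;  2α = 73.74°
n_0 = (+0.3543, -0.9351)
n_1 = (+0.9584, +0.2855)
n_2 = (+0.2437, +0.9698)
n_3 = (-0.8636, +0.5042)
n_4 = (-0.8669, -0.4985)
  (0,1): δ = 94.16°  ·
  (0,2): δ = 34.86°  ✓
  (0,3): δ = 38.97°  ✓
  (0,4): δ = 99.15°  ·
  (1,2): δ = 120.69°  ·
  (1,3): δ = 46.86°  ✓
  (1,4): δ = 13.31°  ✓
  (2,3): δ = 106.17°  ·
  (2,4): δ = 45.99°  ✓
  (3,4): δ = 119.82°  ·
antipodal pairs: 5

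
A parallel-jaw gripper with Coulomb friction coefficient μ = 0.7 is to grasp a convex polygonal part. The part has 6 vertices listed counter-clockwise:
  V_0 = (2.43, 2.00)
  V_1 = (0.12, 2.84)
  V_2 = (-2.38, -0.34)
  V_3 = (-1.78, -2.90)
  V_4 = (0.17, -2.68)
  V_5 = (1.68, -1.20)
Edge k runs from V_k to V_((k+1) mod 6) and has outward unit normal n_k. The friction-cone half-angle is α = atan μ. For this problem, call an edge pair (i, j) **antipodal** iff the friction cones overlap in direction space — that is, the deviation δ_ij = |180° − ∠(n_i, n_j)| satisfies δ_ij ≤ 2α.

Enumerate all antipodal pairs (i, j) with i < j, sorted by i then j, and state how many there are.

count = 8; pairs: (0,2), (0,3), (0,4), (1,3), (1,4), (1,5), (2,4), (2,5)

α = atan 0.7 = 34.99°;  2α = 69.98°
n_0 = (+0.3417, +0.9398)
n_1 = (-0.7861, +0.6180)
n_2 = (-0.9736, -0.2282)
n_3 = (+0.1121, -0.9937)
n_4 = (+0.7000, -0.7142)
n_5 = (+0.9736, -0.2282)
  (0,1): δ = 108.19°  ·
  (0,2): δ = 56.83°  ✓
  (0,3): δ = 26.42°  ✓
  (0,4): δ = 64.41°  ✓
  (0,5): δ = 96.79°  ·
  (1,2): δ = 128.64°  ·
  (1,3): δ = 45.39°  ✓
  (1,4): δ = 7.40°  ✓
  (1,5): δ = 24.98°  ✓
  (2,3): δ = 96.75°  ·
  (2,4): δ = 58.77°  ✓
  (2,5): δ = 26.38°  ✓
  (3,4): δ = 142.01°  ·
  (3,5): δ = 109.63°  ·
  (4,5): δ = 147.62°  ·
antipodal pairs: 8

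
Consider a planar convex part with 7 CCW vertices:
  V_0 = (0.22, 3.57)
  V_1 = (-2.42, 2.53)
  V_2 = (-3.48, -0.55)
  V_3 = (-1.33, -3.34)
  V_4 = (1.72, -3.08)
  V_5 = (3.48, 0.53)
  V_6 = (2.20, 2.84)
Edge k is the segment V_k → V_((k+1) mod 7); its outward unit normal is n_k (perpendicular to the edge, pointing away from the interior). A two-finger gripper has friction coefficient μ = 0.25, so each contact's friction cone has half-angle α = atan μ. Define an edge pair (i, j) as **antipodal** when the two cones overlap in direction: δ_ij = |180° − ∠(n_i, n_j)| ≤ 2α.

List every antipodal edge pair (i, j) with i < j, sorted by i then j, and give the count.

α = atan 0.25 = 14.04°;  2α = 28.07°
n_0 = (-0.3665, +0.9304)
n_1 = (-0.9456, +0.3254)
n_2 = (-0.7921, -0.6104)
n_3 = (+0.0849, -0.9964)
n_4 = (+0.8989, -0.4382)
n_5 = (+0.8747, +0.4847)
n_6 = (+0.3459, +0.9383)
  (0,1): δ = 130.49°  ·
  (0,2): δ = 73.88°  ·
  (0,3): δ = 16.63°  ✓
  (0,4): δ = 42.51°  ·
  (0,5): δ = 97.49°  ·
  (0,6): δ = 138.26°  ·
  (1,2): δ = 123.39°  ·
  (1,3): δ = 66.14°  ·
  (1,4): δ = 7.00°  ✓
  (1,5): δ = 47.98°  ·
  (1,6): δ = 88.75°  ·
  (2,3): δ = 122.75°  ·
  (2,4): δ = 63.61°  ·
  (2,5): δ = 8.63°  ✓
  (2,6): δ = 32.14°  ·
  (3,4): δ = 120.86°  ·
  (3,5): δ = 65.88°  ·
  (3,6): δ = 25.11°  ✓
  (4,5): δ = 125.02°  ·
  (4,6): δ = 84.25°  ·
  (5,6): δ = 139.23°  ·
antipodal pairs: 4

count = 4; pairs: (0,3), (1,4), (2,5), (3,6)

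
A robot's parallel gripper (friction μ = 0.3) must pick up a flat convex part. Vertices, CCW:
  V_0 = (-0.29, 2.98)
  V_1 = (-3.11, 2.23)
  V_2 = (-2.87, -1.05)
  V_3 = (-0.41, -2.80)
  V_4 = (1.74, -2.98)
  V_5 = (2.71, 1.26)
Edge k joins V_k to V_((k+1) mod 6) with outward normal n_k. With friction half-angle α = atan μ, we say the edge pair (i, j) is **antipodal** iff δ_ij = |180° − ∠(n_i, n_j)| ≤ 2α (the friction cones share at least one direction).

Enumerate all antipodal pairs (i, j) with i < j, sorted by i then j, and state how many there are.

count = 4; pairs: (0,3), (1,4), (2,5), (3,5)

α = atan 0.3 = 16.70°;  2α = 33.40°
n_0 = (-0.2570, +0.9664)
n_1 = (-0.9973, -0.0730)
n_2 = (-0.5797, -0.8149)
n_3 = (-0.0834, -0.9965)
n_4 = (+0.9748, -0.2230)
n_5 = (+0.4974, +0.8675)
  (0,1): δ = 100.71°  ·
  (0,2): δ = 50.32°  ·
  (0,3): δ = 19.68°  ✓
  (0,4): δ = 62.22°  ·
  (0,5): δ = 135.28°  ·
  (1,2): δ = 129.61°  ·
  (1,3): δ = 98.97°  ·
  (1,4): δ = 17.07°  ✓
  (1,5): δ = 55.99°  ·
  (2,3): δ = 149.36°  ·
  (2,4): δ = 67.46°  ·
  (2,5): δ = 5.60°  ✓
  (3,4): δ = 98.10°  ·
  (3,5): δ = 25.04°  ✓
  (4,5): δ = 106.94°  ·
antipodal pairs: 4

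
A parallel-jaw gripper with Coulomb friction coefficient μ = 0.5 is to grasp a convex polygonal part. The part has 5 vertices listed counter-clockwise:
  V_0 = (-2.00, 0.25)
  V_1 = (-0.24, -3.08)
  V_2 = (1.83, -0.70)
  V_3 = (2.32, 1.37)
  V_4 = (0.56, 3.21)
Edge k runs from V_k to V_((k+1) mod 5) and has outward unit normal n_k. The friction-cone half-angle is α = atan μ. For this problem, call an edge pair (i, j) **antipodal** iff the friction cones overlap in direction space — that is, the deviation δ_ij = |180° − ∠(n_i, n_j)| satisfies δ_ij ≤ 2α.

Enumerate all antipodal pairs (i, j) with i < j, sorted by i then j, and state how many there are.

α = atan 0.5 = 26.57°;  2α = 53.13°
n_0 = (-0.8841, -0.4673)
n_1 = (+0.7545, -0.6563)
n_2 = (+0.9731, -0.2303)
n_3 = (+0.7226, +0.6912)
n_4 = (-0.7564, +0.6542)
  (0,1): δ = 68.87°  ·
  (0,2): δ = 41.18°  ✓
  (0,3): δ = 15.87°  ✓
  (0,4): δ = 111.29°  ·
  (1,2): δ = 152.30°  ·
  (1,3): δ = 95.26°  ·
  (1,4): δ = 0.16°  ✓
  (2,3): δ = 122.96°  ·
  (2,4): δ = 27.54°  ✓
  (3,4): δ = 84.58°  ·
antipodal pairs: 4

count = 4; pairs: (0,2), (0,3), (1,4), (2,4)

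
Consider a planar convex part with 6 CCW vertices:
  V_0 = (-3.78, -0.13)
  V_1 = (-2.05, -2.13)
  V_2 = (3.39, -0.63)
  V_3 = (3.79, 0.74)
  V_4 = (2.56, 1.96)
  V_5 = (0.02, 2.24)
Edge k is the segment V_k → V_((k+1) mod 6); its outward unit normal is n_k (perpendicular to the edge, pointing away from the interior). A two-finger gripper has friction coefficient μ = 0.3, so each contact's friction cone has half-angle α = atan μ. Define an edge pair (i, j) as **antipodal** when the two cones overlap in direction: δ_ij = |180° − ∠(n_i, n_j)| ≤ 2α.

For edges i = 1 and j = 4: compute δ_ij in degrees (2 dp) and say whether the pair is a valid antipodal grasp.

α = atan 0.3 = 16.70°;  2α = 33.40°
edge 1: e_1 = (+5.44, +1.50);  n_1 = (+0.2658, -0.9640)
edge 4: e_4 = (-2.54, +0.28);  n_4 = (+0.1096, +0.9940)
∠(n_1, n_4) = 158.29°
δ = |180° − 158.29°| = 21.71°
21.71° ≤ 2α = 33.40°  →  valid

δ = 21.71°, valid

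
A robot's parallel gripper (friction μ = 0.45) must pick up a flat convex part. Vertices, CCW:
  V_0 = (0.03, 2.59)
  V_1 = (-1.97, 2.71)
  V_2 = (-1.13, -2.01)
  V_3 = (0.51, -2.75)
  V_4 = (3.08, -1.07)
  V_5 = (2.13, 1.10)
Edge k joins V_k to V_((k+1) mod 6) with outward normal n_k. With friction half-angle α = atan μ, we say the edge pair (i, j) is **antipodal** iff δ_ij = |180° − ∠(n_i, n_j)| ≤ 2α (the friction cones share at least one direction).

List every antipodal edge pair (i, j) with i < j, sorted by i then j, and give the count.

α = atan 0.45 = 24.23°;  2α = 48.46°
n_0 = (+0.0599, +0.9982)
n_1 = (-0.9845, -0.1752)
n_2 = (-0.4113, -0.9115)
n_3 = (+0.5472, -0.8370)
n_4 = (+0.9161, +0.4010)
n_5 = (+0.5787, +0.8156)
  (0,1): δ = 76.48°  ·
  (0,2): δ = 20.85°  ✓
  (0,3): δ = 36.61°  ✓
  (0,4): δ = 117.08°  ·
  (0,5): δ = 148.08°  ·
  (1,2): δ = 124.38°  ·
  (1,3): δ = 66.92°  ·
  (1,4): δ = 13.55°  ✓
  (1,5): δ = 44.55°  ✓
  (2,3): δ = 122.54°  ·
  (2,4): δ = 42.07°  ✓
  (2,5): δ = 11.07°  ✓
  (3,4): δ = 99.53°  ·
  (3,5): δ = 68.53°  ·
  (4,5): δ = 149.00°  ·
antipodal pairs: 6

count = 6; pairs: (0,2), (0,3), (1,4), (1,5), (2,4), (2,5)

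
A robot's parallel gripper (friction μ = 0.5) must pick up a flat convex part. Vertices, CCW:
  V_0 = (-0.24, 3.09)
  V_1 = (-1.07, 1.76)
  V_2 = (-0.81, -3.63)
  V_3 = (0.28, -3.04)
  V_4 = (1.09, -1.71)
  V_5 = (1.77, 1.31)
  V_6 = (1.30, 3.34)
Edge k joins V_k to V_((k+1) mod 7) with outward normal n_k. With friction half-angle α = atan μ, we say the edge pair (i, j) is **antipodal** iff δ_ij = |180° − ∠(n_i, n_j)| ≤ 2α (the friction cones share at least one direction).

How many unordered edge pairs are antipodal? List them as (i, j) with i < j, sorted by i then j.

α = atan 0.5 = 26.57°;  2α = 53.13°
n_0 = (-0.8484, +0.5294)
n_1 = (-0.9988, -0.0482)
n_2 = (+0.4760, -0.8794)
n_3 = (+0.8541, -0.5202)
n_4 = (+0.9756, -0.2197)
n_5 = (+0.9742, +0.2256)
n_6 = (-0.1602, +0.9871)
  (0,1): δ = 145.27°  ·
  (0,2): δ = 29.61°  ✓
  (0,3): δ = 0.62°  ✓
  (0,4): δ = 19.28°  ✓
  (0,5): δ = 45.00°  ✓
  (0,6): δ = 131.19°  ·
  (1,2): δ = 64.34°  ·
  (1,3): δ = 34.10°  ✓
  (1,4): δ = 15.45°  ✓
  (1,5): δ = 10.27°  ✓
  (1,6): δ = 96.46°  ·
  (2,3): δ = 149.77°  ·
  (2,4): δ = 131.12°  ·
  (2,5): δ = 105.39°  ·
  (2,6): δ = 19.21°  ✓
  (3,4): δ = 161.35°  ·
  (3,5): δ = 135.62°  ·
  (3,6): δ = 49.44°  ✓
  (4,5): δ = 154.27°  ·
  (4,6): δ = 68.09°  ·
  (5,6): δ = 93.82°  ·
antipodal pairs: 9

count = 9; pairs: (0,2), (0,3), (0,4), (0,5), (1,3), (1,4), (1,5), (2,6), (3,6)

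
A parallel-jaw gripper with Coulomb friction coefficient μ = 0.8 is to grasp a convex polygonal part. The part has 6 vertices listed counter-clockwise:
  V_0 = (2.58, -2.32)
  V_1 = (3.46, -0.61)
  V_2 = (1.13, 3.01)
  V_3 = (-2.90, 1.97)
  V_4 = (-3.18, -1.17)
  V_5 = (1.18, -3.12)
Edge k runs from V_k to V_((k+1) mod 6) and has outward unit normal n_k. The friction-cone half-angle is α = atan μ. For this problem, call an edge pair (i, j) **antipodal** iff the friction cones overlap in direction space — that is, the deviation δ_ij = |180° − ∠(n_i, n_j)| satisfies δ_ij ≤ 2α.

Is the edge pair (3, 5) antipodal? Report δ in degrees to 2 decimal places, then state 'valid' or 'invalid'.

δ = 55.16°, valid

α = atan 0.8 = 38.66°;  2α = 77.32°
edge 3: e_3 = (-0.28, -3.14);  n_3 = (-0.9960, +0.0888)
edge 5: e_5 = (+1.40, +0.80);  n_5 = (+0.4961, -0.8682)
∠(n_3, n_5) = 124.84°
δ = |180° − 124.84°| = 55.16°
55.16° ≤ 2α = 77.32°  →  valid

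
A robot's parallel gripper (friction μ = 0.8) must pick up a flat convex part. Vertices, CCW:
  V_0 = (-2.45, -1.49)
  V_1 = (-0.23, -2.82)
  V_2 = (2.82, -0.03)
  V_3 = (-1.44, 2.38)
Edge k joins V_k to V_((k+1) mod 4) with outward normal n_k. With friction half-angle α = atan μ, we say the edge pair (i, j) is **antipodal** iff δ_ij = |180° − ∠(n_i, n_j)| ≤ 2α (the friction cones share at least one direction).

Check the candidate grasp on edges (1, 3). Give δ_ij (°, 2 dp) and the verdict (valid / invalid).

α = atan 0.8 = 38.66°;  2α = 77.32°
edge 1: e_1 = (+3.05, +2.79);  n_1 = (+0.6750, -0.7379)
edge 3: e_3 = (-1.01, -3.87);  n_3 = (-0.9676, +0.2525)
∠(n_1, n_3) = 147.08°
δ = |180° − 147.08°| = 32.92°
32.92° ≤ 2α = 77.32°  →  valid

δ = 32.92°, valid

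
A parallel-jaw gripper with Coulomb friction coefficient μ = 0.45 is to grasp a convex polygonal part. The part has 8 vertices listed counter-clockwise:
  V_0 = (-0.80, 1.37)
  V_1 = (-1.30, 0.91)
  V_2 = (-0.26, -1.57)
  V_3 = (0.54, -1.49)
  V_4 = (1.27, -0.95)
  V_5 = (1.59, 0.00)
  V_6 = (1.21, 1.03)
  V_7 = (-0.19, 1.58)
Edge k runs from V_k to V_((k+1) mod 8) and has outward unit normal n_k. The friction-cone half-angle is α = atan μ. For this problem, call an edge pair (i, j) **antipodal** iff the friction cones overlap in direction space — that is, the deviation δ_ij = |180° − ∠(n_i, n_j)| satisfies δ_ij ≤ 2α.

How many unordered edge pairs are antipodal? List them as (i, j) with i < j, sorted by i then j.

α = atan 0.45 = 24.23°;  2α = 48.46°
n_0 = (-0.6771, +0.7359)
n_1 = (-0.9222, -0.3867)
n_2 = (+0.0995, -0.9950)
n_3 = (+0.5947, -0.8039)
n_4 = (+0.9477, -0.3192)
n_5 = (+0.9382, +0.3461)
n_6 = (+0.3657, +0.9308)
n_7 = (-0.3255, +0.9455)
  (0,1): δ = 109.86°  ·
  (0,2): δ = 36.90°  ✓
  (0,3): δ = 6.12°  ✓
  (0,4): δ = 28.77°  ✓
  (0,5): δ = 67.64°  ·
  (0,6): δ = 115.94°  ·
  (0,7): δ = 156.38°  ·
  (1,2): δ = 107.04°  ·
  (1,3): δ = 76.26°  ·
  (1,4): δ = 41.37°  ✓
  (1,5): δ = 2.50°  ✓
  (1,6): δ = 45.80°  ✓
  (1,7): δ = 86.25°  ·
  (2,3): δ = 149.22°  ·
  (2,4): δ = 114.33°  ·
  (2,5): δ = 75.46°  ·
  (2,6): δ = 27.16°  ✓
  (2,7): δ = 13.29°  ✓
  (3,4): δ = 145.11°  ·
  (3,5): δ = 106.24°  ·
  (3,6): δ = 57.94°  ·
  (3,7): δ = 17.49°  ✓
  (4,5): δ = 141.13°  ·
  (4,6): δ = 92.83°  ·
  (4,7): δ = 52.39°  ·
  (5,6): δ = 131.70°  ·
  (5,7): δ = 91.25°  ·
  (6,7): δ = 139.56°  ·
antipodal pairs: 9

count = 9; pairs: (0,2), (0,3), (0,4), (1,4), (1,5), (1,6), (2,6), (2,7), (3,7)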